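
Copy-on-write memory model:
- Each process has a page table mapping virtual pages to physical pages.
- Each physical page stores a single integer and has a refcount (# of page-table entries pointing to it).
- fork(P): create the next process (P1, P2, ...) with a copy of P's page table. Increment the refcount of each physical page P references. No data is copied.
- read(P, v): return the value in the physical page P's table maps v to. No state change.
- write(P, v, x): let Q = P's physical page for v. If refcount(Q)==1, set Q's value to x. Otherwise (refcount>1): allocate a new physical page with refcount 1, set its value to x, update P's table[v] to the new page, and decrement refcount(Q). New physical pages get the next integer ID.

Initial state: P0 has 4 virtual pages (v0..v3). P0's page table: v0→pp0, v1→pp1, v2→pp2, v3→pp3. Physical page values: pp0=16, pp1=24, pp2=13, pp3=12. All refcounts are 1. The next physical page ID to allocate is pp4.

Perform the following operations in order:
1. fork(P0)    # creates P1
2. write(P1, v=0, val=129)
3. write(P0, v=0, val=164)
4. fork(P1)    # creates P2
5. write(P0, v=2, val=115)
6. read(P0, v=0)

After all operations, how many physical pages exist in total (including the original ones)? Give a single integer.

Op 1: fork(P0) -> P1. 4 ppages; refcounts: pp0:2 pp1:2 pp2:2 pp3:2
Op 2: write(P1, v0, 129). refcount(pp0)=2>1 -> COPY to pp4. 5 ppages; refcounts: pp0:1 pp1:2 pp2:2 pp3:2 pp4:1
Op 3: write(P0, v0, 164). refcount(pp0)=1 -> write in place. 5 ppages; refcounts: pp0:1 pp1:2 pp2:2 pp3:2 pp4:1
Op 4: fork(P1) -> P2. 5 ppages; refcounts: pp0:1 pp1:3 pp2:3 pp3:3 pp4:2
Op 5: write(P0, v2, 115). refcount(pp2)=3>1 -> COPY to pp5. 6 ppages; refcounts: pp0:1 pp1:3 pp2:2 pp3:3 pp4:2 pp5:1
Op 6: read(P0, v0) -> 164. No state change.

Answer: 6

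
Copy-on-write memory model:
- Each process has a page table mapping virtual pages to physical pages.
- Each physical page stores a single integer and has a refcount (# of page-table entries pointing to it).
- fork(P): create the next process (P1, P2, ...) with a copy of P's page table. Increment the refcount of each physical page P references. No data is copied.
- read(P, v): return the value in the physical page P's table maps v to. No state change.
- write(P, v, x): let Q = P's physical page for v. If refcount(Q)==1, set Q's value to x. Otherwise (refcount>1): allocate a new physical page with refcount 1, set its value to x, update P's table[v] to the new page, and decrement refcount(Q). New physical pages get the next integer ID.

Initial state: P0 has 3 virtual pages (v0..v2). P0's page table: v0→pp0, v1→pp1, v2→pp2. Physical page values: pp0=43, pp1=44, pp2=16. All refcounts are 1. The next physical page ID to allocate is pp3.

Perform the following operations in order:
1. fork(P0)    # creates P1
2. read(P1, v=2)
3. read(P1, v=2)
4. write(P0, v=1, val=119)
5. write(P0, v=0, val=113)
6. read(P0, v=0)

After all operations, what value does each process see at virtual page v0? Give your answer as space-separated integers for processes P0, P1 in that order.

Answer: 113 43

Derivation:
Op 1: fork(P0) -> P1. 3 ppages; refcounts: pp0:2 pp1:2 pp2:2
Op 2: read(P1, v2) -> 16. No state change.
Op 3: read(P1, v2) -> 16. No state change.
Op 4: write(P0, v1, 119). refcount(pp1)=2>1 -> COPY to pp3. 4 ppages; refcounts: pp0:2 pp1:1 pp2:2 pp3:1
Op 5: write(P0, v0, 113). refcount(pp0)=2>1 -> COPY to pp4. 5 ppages; refcounts: pp0:1 pp1:1 pp2:2 pp3:1 pp4:1
Op 6: read(P0, v0) -> 113. No state change.
P0: v0 -> pp4 = 113
P1: v0 -> pp0 = 43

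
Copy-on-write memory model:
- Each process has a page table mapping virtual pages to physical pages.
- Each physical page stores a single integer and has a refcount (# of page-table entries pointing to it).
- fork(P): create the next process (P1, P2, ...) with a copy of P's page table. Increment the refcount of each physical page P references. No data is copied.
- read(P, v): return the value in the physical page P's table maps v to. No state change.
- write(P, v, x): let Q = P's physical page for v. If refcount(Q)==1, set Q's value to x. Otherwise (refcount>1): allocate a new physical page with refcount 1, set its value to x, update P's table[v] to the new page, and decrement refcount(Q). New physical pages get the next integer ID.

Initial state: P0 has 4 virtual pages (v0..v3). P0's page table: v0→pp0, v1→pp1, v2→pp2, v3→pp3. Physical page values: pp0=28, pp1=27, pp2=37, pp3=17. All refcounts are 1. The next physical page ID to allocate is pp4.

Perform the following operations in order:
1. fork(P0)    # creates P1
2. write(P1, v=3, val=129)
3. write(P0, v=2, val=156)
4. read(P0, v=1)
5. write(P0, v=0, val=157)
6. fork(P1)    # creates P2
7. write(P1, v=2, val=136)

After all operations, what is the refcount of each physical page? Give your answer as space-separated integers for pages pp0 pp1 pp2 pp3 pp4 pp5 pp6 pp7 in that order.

Op 1: fork(P0) -> P1. 4 ppages; refcounts: pp0:2 pp1:2 pp2:2 pp3:2
Op 2: write(P1, v3, 129). refcount(pp3)=2>1 -> COPY to pp4. 5 ppages; refcounts: pp0:2 pp1:2 pp2:2 pp3:1 pp4:1
Op 3: write(P0, v2, 156). refcount(pp2)=2>1 -> COPY to pp5. 6 ppages; refcounts: pp0:2 pp1:2 pp2:1 pp3:1 pp4:1 pp5:1
Op 4: read(P0, v1) -> 27. No state change.
Op 5: write(P0, v0, 157). refcount(pp0)=2>1 -> COPY to pp6. 7 ppages; refcounts: pp0:1 pp1:2 pp2:1 pp3:1 pp4:1 pp5:1 pp6:1
Op 6: fork(P1) -> P2. 7 ppages; refcounts: pp0:2 pp1:3 pp2:2 pp3:1 pp4:2 pp5:1 pp6:1
Op 7: write(P1, v2, 136). refcount(pp2)=2>1 -> COPY to pp7. 8 ppages; refcounts: pp0:2 pp1:3 pp2:1 pp3:1 pp4:2 pp5:1 pp6:1 pp7:1

Answer: 2 3 1 1 2 1 1 1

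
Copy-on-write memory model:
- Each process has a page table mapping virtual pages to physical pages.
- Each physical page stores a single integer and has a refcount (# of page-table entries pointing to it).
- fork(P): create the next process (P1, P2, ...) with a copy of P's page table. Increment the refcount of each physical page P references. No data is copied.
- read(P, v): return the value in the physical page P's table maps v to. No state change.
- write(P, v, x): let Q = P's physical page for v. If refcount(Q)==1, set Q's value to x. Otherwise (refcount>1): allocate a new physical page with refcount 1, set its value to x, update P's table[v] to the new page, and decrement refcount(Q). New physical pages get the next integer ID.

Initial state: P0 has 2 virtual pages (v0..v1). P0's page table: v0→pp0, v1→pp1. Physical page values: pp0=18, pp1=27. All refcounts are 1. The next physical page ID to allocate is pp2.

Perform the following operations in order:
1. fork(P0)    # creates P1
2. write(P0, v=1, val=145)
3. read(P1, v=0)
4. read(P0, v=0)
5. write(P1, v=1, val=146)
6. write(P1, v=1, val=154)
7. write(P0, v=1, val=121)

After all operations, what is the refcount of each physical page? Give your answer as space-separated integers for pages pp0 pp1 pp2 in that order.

Op 1: fork(P0) -> P1. 2 ppages; refcounts: pp0:2 pp1:2
Op 2: write(P0, v1, 145). refcount(pp1)=2>1 -> COPY to pp2. 3 ppages; refcounts: pp0:2 pp1:1 pp2:1
Op 3: read(P1, v0) -> 18. No state change.
Op 4: read(P0, v0) -> 18. No state change.
Op 5: write(P1, v1, 146). refcount(pp1)=1 -> write in place. 3 ppages; refcounts: pp0:2 pp1:1 pp2:1
Op 6: write(P1, v1, 154). refcount(pp1)=1 -> write in place. 3 ppages; refcounts: pp0:2 pp1:1 pp2:1
Op 7: write(P0, v1, 121). refcount(pp2)=1 -> write in place. 3 ppages; refcounts: pp0:2 pp1:1 pp2:1

Answer: 2 1 1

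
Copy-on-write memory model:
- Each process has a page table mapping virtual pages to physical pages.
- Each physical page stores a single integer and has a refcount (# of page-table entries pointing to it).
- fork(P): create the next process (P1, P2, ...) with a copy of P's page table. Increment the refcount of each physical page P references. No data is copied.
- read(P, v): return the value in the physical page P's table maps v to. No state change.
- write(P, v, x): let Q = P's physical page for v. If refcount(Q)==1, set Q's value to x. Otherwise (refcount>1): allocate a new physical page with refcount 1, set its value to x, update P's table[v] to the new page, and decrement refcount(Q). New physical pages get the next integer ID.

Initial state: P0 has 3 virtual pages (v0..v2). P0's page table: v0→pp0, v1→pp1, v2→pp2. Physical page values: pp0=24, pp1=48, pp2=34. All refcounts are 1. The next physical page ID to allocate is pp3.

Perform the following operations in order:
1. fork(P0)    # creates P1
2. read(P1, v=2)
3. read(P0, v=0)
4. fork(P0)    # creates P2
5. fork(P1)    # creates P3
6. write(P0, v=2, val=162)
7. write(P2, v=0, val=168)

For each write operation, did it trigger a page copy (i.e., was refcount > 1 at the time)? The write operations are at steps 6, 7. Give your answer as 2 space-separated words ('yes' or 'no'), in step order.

Op 1: fork(P0) -> P1. 3 ppages; refcounts: pp0:2 pp1:2 pp2:2
Op 2: read(P1, v2) -> 34. No state change.
Op 3: read(P0, v0) -> 24. No state change.
Op 4: fork(P0) -> P2. 3 ppages; refcounts: pp0:3 pp1:3 pp2:3
Op 5: fork(P1) -> P3. 3 ppages; refcounts: pp0:4 pp1:4 pp2:4
Op 6: write(P0, v2, 162). refcount(pp2)=4>1 -> COPY to pp3. 4 ppages; refcounts: pp0:4 pp1:4 pp2:3 pp3:1
Op 7: write(P2, v0, 168). refcount(pp0)=4>1 -> COPY to pp4. 5 ppages; refcounts: pp0:3 pp1:4 pp2:3 pp3:1 pp4:1

yes yes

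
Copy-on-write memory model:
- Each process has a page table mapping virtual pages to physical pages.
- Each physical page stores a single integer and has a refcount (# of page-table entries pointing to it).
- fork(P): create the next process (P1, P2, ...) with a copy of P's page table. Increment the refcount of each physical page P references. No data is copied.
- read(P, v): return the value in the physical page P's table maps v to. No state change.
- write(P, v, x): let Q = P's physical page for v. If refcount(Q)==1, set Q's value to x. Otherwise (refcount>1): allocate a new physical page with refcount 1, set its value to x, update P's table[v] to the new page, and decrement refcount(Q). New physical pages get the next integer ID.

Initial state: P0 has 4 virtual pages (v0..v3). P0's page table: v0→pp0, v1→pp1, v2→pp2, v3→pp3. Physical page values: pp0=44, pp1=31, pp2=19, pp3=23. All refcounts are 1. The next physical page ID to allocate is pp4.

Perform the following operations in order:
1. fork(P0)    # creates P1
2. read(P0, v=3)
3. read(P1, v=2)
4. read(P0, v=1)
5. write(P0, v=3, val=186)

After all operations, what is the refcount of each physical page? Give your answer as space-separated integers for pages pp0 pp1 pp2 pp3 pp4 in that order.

Op 1: fork(P0) -> P1. 4 ppages; refcounts: pp0:2 pp1:2 pp2:2 pp3:2
Op 2: read(P0, v3) -> 23. No state change.
Op 3: read(P1, v2) -> 19. No state change.
Op 4: read(P0, v1) -> 31. No state change.
Op 5: write(P0, v3, 186). refcount(pp3)=2>1 -> COPY to pp4. 5 ppages; refcounts: pp0:2 pp1:2 pp2:2 pp3:1 pp4:1

Answer: 2 2 2 1 1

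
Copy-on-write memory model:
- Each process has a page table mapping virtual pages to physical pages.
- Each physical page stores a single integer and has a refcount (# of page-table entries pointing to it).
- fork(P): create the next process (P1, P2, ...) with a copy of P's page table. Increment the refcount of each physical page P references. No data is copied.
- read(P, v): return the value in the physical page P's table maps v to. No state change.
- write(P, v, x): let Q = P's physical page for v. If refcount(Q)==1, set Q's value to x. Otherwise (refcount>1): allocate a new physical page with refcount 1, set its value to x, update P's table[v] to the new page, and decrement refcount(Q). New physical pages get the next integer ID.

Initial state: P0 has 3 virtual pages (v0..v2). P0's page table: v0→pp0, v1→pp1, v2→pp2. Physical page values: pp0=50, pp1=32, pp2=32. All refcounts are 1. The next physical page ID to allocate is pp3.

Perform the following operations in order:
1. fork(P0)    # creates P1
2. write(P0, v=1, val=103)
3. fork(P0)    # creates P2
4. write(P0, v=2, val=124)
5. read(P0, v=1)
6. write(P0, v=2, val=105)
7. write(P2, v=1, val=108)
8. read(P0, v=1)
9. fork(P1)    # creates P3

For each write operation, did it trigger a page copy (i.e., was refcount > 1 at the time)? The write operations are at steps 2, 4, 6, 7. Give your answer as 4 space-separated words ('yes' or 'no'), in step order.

Op 1: fork(P0) -> P1. 3 ppages; refcounts: pp0:2 pp1:2 pp2:2
Op 2: write(P0, v1, 103). refcount(pp1)=2>1 -> COPY to pp3. 4 ppages; refcounts: pp0:2 pp1:1 pp2:2 pp3:1
Op 3: fork(P0) -> P2. 4 ppages; refcounts: pp0:3 pp1:1 pp2:3 pp3:2
Op 4: write(P0, v2, 124). refcount(pp2)=3>1 -> COPY to pp4. 5 ppages; refcounts: pp0:3 pp1:1 pp2:2 pp3:2 pp4:1
Op 5: read(P0, v1) -> 103. No state change.
Op 6: write(P0, v2, 105). refcount(pp4)=1 -> write in place. 5 ppages; refcounts: pp0:3 pp1:1 pp2:2 pp3:2 pp4:1
Op 7: write(P2, v1, 108). refcount(pp3)=2>1 -> COPY to pp5. 6 ppages; refcounts: pp0:3 pp1:1 pp2:2 pp3:1 pp4:1 pp5:1
Op 8: read(P0, v1) -> 103. No state change.
Op 9: fork(P1) -> P3. 6 ppages; refcounts: pp0:4 pp1:2 pp2:3 pp3:1 pp4:1 pp5:1

yes yes no yes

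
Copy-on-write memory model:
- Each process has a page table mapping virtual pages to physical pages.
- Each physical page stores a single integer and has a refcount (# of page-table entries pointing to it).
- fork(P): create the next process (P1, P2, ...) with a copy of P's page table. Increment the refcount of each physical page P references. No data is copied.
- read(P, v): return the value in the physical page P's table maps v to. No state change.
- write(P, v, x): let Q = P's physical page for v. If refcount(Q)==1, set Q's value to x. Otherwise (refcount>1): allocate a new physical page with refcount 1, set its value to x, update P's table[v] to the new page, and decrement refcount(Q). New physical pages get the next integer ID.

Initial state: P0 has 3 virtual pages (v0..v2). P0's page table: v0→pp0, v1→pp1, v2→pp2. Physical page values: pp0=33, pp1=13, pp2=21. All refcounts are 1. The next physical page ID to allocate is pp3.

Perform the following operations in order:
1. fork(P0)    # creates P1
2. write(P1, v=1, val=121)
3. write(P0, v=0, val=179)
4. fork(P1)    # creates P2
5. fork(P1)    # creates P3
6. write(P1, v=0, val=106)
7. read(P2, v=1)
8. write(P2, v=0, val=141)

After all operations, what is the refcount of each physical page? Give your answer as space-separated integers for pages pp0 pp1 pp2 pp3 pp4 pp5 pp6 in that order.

Op 1: fork(P0) -> P1. 3 ppages; refcounts: pp0:2 pp1:2 pp2:2
Op 2: write(P1, v1, 121). refcount(pp1)=2>1 -> COPY to pp3. 4 ppages; refcounts: pp0:2 pp1:1 pp2:2 pp3:1
Op 3: write(P0, v0, 179). refcount(pp0)=2>1 -> COPY to pp4. 5 ppages; refcounts: pp0:1 pp1:1 pp2:2 pp3:1 pp4:1
Op 4: fork(P1) -> P2. 5 ppages; refcounts: pp0:2 pp1:1 pp2:3 pp3:2 pp4:1
Op 5: fork(P1) -> P3. 5 ppages; refcounts: pp0:3 pp1:1 pp2:4 pp3:3 pp4:1
Op 6: write(P1, v0, 106). refcount(pp0)=3>1 -> COPY to pp5. 6 ppages; refcounts: pp0:2 pp1:1 pp2:4 pp3:3 pp4:1 pp5:1
Op 7: read(P2, v1) -> 121. No state change.
Op 8: write(P2, v0, 141). refcount(pp0)=2>1 -> COPY to pp6. 7 ppages; refcounts: pp0:1 pp1:1 pp2:4 pp3:3 pp4:1 pp5:1 pp6:1

Answer: 1 1 4 3 1 1 1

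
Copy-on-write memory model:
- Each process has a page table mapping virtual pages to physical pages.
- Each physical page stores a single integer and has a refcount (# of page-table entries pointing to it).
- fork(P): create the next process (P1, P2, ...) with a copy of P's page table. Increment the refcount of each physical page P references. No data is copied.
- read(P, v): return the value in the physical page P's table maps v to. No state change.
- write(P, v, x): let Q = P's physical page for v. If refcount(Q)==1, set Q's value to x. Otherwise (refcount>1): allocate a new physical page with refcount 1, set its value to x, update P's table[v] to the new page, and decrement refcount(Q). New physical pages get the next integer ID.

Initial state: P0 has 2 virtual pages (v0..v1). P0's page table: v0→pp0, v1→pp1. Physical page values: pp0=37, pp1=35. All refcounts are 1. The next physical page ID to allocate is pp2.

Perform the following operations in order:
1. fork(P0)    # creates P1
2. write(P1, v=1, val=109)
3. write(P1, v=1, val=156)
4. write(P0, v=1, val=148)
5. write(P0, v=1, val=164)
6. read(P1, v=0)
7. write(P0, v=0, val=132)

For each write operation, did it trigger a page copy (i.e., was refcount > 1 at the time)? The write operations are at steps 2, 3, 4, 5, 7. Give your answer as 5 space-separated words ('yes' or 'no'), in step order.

Op 1: fork(P0) -> P1. 2 ppages; refcounts: pp0:2 pp1:2
Op 2: write(P1, v1, 109). refcount(pp1)=2>1 -> COPY to pp2. 3 ppages; refcounts: pp0:2 pp1:1 pp2:1
Op 3: write(P1, v1, 156). refcount(pp2)=1 -> write in place. 3 ppages; refcounts: pp0:2 pp1:1 pp2:1
Op 4: write(P0, v1, 148). refcount(pp1)=1 -> write in place. 3 ppages; refcounts: pp0:2 pp1:1 pp2:1
Op 5: write(P0, v1, 164). refcount(pp1)=1 -> write in place. 3 ppages; refcounts: pp0:2 pp1:1 pp2:1
Op 6: read(P1, v0) -> 37. No state change.
Op 7: write(P0, v0, 132). refcount(pp0)=2>1 -> COPY to pp3. 4 ppages; refcounts: pp0:1 pp1:1 pp2:1 pp3:1

yes no no no yes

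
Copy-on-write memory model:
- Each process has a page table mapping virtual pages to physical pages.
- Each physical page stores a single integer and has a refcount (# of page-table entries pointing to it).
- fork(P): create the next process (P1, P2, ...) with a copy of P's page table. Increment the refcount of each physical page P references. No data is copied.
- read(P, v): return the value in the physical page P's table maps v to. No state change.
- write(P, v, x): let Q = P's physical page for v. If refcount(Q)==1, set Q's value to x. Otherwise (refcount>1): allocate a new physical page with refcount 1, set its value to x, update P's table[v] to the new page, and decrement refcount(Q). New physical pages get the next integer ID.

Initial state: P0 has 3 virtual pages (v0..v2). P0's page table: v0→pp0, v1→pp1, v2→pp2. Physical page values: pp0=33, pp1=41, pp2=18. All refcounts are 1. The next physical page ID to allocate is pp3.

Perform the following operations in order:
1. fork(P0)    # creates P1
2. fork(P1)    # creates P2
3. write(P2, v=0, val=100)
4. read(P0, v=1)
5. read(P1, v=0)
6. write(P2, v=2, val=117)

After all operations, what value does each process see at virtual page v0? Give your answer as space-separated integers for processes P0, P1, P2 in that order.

Answer: 33 33 100

Derivation:
Op 1: fork(P0) -> P1. 3 ppages; refcounts: pp0:2 pp1:2 pp2:2
Op 2: fork(P1) -> P2. 3 ppages; refcounts: pp0:3 pp1:3 pp2:3
Op 3: write(P2, v0, 100). refcount(pp0)=3>1 -> COPY to pp3. 4 ppages; refcounts: pp0:2 pp1:3 pp2:3 pp3:1
Op 4: read(P0, v1) -> 41. No state change.
Op 5: read(P1, v0) -> 33. No state change.
Op 6: write(P2, v2, 117). refcount(pp2)=3>1 -> COPY to pp4. 5 ppages; refcounts: pp0:2 pp1:3 pp2:2 pp3:1 pp4:1
P0: v0 -> pp0 = 33
P1: v0 -> pp0 = 33
P2: v0 -> pp3 = 100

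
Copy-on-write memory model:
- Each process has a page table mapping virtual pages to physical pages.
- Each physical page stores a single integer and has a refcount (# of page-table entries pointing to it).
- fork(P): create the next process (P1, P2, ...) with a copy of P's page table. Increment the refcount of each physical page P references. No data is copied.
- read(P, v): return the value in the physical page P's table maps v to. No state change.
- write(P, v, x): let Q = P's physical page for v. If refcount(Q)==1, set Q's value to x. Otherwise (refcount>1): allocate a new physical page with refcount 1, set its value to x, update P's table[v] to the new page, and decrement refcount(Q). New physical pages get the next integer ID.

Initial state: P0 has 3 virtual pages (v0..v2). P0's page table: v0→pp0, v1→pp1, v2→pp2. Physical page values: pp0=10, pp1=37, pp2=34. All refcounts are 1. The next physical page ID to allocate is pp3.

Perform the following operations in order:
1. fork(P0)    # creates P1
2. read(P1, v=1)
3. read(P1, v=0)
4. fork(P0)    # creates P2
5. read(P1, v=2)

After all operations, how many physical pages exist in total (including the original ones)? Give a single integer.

Answer: 3

Derivation:
Op 1: fork(P0) -> P1. 3 ppages; refcounts: pp0:2 pp1:2 pp2:2
Op 2: read(P1, v1) -> 37. No state change.
Op 3: read(P1, v0) -> 10. No state change.
Op 4: fork(P0) -> P2. 3 ppages; refcounts: pp0:3 pp1:3 pp2:3
Op 5: read(P1, v2) -> 34. No state change.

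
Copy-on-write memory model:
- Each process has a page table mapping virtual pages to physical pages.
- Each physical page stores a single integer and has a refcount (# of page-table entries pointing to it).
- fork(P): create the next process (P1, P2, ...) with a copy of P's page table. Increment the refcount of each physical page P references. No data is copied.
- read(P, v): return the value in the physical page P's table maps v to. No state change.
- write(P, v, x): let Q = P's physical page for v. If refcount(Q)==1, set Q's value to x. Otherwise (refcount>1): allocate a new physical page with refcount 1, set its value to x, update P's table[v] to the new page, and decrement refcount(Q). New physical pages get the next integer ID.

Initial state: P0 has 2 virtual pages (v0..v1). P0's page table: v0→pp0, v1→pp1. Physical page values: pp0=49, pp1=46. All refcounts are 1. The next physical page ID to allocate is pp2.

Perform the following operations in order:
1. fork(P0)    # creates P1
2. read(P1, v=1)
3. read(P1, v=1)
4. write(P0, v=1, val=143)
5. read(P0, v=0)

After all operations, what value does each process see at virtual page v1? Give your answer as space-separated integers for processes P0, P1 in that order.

Op 1: fork(P0) -> P1. 2 ppages; refcounts: pp0:2 pp1:2
Op 2: read(P1, v1) -> 46. No state change.
Op 3: read(P1, v1) -> 46. No state change.
Op 4: write(P0, v1, 143). refcount(pp1)=2>1 -> COPY to pp2. 3 ppages; refcounts: pp0:2 pp1:1 pp2:1
Op 5: read(P0, v0) -> 49. No state change.
P0: v1 -> pp2 = 143
P1: v1 -> pp1 = 46

Answer: 143 46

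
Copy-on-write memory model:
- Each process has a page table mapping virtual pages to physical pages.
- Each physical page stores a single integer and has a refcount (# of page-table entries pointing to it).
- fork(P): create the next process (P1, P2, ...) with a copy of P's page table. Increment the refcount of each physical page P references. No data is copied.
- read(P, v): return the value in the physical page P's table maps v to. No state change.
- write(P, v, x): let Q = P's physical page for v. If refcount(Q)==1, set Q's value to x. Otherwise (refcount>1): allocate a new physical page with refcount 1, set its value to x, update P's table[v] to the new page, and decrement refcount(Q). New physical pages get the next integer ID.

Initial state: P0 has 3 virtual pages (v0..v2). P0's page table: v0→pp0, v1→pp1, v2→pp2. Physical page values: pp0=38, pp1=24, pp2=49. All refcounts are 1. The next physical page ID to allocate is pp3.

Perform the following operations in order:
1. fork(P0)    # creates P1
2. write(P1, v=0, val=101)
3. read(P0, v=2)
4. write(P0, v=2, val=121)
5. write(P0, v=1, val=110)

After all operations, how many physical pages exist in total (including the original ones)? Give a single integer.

Op 1: fork(P0) -> P1. 3 ppages; refcounts: pp0:2 pp1:2 pp2:2
Op 2: write(P1, v0, 101). refcount(pp0)=2>1 -> COPY to pp3. 4 ppages; refcounts: pp0:1 pp1:2 pp2:2 pp3:1
Op 3: read(P0, v2) -> 49. No state change.
Op 4: write(P0, v2, 121). refcount(pp2)=2>1 -> COPY to pp4. 5 ppages; refcounts: pp0:1 pp1:2 pp2:1 pp3:1 pp4:1
Op 5: write(P0, v1, 110). refcount(pp1)=2>1 -> COPY to pp5. 6 ppages; refcounts: pp0:1 pp1:1 pp2:1 pp3:1 pp4:1 pp5:1

Answer: 6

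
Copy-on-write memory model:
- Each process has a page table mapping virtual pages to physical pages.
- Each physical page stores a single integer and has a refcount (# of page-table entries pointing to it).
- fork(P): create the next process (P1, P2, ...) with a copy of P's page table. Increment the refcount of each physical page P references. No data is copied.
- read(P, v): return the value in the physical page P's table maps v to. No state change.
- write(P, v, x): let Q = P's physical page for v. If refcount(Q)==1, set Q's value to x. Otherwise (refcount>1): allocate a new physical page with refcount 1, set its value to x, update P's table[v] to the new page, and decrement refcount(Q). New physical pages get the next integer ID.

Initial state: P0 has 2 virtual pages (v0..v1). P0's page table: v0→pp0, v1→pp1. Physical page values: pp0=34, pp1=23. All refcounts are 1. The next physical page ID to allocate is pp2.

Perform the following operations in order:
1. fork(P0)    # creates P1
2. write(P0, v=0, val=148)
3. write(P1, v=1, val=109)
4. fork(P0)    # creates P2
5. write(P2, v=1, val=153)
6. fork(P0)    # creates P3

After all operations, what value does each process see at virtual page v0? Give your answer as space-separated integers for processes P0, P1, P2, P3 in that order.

Op 1: fork(P0) -> P1. 2 ppages; refcounts: pp0:2 pp1:2
Op 2: write(P0, v0, 148). refcount(pp0)=2>1 -> COPY to pp2. 3 ppages; refcounts: pp0:1 pp1:2 pp2:1
Op 3: write(P1, v1, 109). refcount(pp1)=2>1 -> COPY to pp3. 4 ppages; refcounts: pp0:1 pp1:1 pp2:1 pp3:1
Op 4: fork(P0) -> P2. 4 ppages; refcounts: pp0:1 pp1:2 pp2:2 pp3:1
Op 5: write(P2, v1, 153). refcount(pp1)=2>1 -> COPY to pp4. 5 ppages; refcounts: pp0:1 pp1:1 pp2:2 pp3:1 pp4:1
Op 6: fork(P0) -> P3. 5 ppages; refcounts: pp0:1 pp1:2 pp2:3 pp3:1 pp4:1
P0: v0 -> pp2 = 148
P1: v0 -> pp0 = 34
P2: v0 -> pp2 = 148
P3: v0 -> pp2 = 148

Answer: 148 34 148 148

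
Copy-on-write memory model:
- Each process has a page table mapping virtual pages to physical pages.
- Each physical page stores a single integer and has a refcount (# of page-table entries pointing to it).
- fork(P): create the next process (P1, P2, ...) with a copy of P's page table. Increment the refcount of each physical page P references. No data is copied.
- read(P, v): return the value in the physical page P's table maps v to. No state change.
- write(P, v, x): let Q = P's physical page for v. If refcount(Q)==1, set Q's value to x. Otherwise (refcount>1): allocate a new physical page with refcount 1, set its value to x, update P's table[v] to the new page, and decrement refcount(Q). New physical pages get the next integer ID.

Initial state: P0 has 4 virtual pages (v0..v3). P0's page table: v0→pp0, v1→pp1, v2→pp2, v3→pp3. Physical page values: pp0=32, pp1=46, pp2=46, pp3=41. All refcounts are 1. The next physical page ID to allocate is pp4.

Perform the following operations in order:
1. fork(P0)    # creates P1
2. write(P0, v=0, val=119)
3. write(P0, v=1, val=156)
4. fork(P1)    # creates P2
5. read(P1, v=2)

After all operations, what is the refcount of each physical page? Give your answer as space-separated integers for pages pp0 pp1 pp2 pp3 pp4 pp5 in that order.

Op 1: fork(P0) -> P1. 4 ppages; refcounts: pp0:2 pp1:2 pp2:2 pp3:2
Op 2: write(P0, v0, 119). refcount(pp0)=2>1 -> COPY to pp4. 5 ppages; refcounts: pp0:1 pp1:2 pp2:2 pp3:2 pp4:1
Op 3: write(P0, v1, 156). refcount(pp1)=2>1 -> COPY to pp5. 6 ppages; refcounts: pp0:1 pp1:1 pp2:2 pp3:2 pp4:1 pp5:1
Op 4: fork(P1) -> P2. 6 ppages; refcounts: pp0:2 pp1:2 pp2:3 pp3:3 pp4:1 pp5:1
Op 5: read(P1, v2) -> 46. No state change.

Answer: 2 2 3 3 1 1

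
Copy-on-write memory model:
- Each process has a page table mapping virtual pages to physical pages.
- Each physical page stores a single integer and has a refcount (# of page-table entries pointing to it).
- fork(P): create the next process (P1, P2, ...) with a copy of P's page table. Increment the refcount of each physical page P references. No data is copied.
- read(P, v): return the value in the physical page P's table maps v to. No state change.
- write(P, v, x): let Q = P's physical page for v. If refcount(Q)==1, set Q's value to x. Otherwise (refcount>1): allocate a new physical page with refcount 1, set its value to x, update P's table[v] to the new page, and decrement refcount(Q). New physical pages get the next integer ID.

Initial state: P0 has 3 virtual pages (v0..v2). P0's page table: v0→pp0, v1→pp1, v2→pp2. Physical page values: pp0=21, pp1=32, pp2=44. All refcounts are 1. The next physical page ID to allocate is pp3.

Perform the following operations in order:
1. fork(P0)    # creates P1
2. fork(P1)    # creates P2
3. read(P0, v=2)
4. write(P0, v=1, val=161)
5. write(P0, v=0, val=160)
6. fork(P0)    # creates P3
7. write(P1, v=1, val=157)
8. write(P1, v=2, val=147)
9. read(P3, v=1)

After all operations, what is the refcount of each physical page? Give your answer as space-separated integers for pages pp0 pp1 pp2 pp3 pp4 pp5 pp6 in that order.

Op 1: fork(P0) -> P1. 3 ppages; refcounts: pp0:2 pp1:2 pp2:2
Op 2: fork(P1) -> P2. 3 ppages; refcounts: pp0:3 pp1:3 pp2:3
Op 3: read(P0, v2) -> 44. No state change.
Op 4: write(P0, v1, 161). refcount(pp1)=3>1 -> COPY to pp3. 4 ppages; refcounts: pp0:3 pp1:2 pp2:3 pp3:1
Op 5: write(P0, v0, 160). refcount(pp0)=3>1 -> COPY to pp4. 5 ppages; refcounts: pp0:2 pp1:2 pp2:3 pp3:1 pp4:1
Op 6: fork(P0) -> P3. 5 ppages; refcounts: pp0:2 pp1:2 pp2:4 pp3:2 pp4:2
Op 7: write(P1, v1, 157). refcount(pp1)=2>1 -> COPY to pp5. 6 ppages; refcounts: pp0:2 pp1:1 pp2:4 pp3:2 pp4:2 pp5:1
Op 8: write(P1, v2, 147). refcount(pp2)=4>1 -> COPY to pp6. 7 ppages; refcounts: pp0:2 pp1:1 pp2:3 pp3:2 pp4:2 pp5:1 pp6:1
Op 9: read(P3, v1) -> 161. No state change.

Answer: 2 1 3 2 2 1 1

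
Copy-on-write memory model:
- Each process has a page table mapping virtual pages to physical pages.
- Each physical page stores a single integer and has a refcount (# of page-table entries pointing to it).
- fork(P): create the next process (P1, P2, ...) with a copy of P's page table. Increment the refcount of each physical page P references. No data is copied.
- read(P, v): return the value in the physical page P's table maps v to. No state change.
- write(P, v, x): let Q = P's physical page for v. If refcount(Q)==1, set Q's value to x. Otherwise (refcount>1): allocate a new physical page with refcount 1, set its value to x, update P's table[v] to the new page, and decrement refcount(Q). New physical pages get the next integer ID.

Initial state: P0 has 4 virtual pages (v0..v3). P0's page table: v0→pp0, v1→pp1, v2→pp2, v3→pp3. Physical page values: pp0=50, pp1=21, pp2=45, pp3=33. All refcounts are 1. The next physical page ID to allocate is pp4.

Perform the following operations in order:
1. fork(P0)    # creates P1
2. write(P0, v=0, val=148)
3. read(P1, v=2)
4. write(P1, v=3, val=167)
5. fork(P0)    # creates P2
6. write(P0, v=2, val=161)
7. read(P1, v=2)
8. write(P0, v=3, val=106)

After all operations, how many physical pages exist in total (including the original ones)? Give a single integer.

Answer: 8

Derivation:
Op 1: fork(P0) -> P1. 4 ppages; refcounts: pp0:2 pp1:2 pp2:2 pp3:2
Op 2: write(P0, v0, 148). refcount(pp0)=2>1 -> COPY to pp4. 5 ppages; refcounts: pp0:1 pp1:2 pp2:2 pp3:2 pp4:1
Op 3: read(P1, v2) -> 45. No state change.
Op 4: write(P1, v3, 167). refcount(pp3)=2>1 -> COPY to pp5. 6 ppages; refcounts: pp0:1 pp1:2 pp2:2 pp3:1 pp4:1 pp5:1
Op 5: fork(P0) -> P2. 6 ppages; refcounts: pp0:1 pp1:3 pp2:3 pp3:2 pp4:2 pp5:1
Op 6: write(P0, v2, 161). refcount(pp2)=3>1 -> COPY to pp6. 7 ppages; refcounts: pp0:1 pp1:3 pp2:2 pp3:2 pp4:2 pp5:1 pp6:1
Op 7: read(P1, v2) -> 45. No state change.
Op 8: write(P0, v3, 106). refcount(pp3)=2>1 -> COPY to pp7. 8 ppages; refcounts: pp0:1 pp1:3 pp2:2 pp3:1 pp4:2 pp5:1 pp6:1 pp7:1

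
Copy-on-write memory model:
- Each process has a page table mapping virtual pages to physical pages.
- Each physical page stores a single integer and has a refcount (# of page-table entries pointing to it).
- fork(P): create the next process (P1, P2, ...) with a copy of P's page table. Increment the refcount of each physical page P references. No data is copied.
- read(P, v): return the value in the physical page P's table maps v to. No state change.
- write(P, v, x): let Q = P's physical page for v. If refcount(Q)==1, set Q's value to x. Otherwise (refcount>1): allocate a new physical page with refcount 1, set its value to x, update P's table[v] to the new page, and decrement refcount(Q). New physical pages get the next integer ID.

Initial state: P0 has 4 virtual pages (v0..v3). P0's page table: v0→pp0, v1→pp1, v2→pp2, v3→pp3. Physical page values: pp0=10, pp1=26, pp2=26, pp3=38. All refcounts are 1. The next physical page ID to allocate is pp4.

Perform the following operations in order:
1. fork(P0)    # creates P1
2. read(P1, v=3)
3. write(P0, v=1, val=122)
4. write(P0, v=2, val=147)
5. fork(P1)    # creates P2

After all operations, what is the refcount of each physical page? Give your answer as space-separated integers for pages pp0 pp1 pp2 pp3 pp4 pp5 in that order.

Op 1: fork(P0) -> P1. 4 ppages; refcounts: pp0:2 pp1:2 pp2:2 pp3:2
Op 2: read(P1, v3) -> 38. No state change.
Op 3: write(P0, v1, 122). refcount(pp1)=2>1 -> COPY to pp4. 5 ppages; refcounts: pp0:2 pp1:1 pp2:2 pp3:2 pp4:1
Op 4: write(P0, v2, 147). refcount(pp2)=2>1 -> COPY to pp5. 6 ppages; refcounts: pp0:2 pp1:1 pp2:1 pp3:2 pp4:1 pp5:1
Op 5: fork(P1) -> P2. 6 ppages; refcounts: pp0:3 pp1:2 pp2:2 pp3:3 pp4:1 pp5:1

Answer: 3 2 2 3 1 1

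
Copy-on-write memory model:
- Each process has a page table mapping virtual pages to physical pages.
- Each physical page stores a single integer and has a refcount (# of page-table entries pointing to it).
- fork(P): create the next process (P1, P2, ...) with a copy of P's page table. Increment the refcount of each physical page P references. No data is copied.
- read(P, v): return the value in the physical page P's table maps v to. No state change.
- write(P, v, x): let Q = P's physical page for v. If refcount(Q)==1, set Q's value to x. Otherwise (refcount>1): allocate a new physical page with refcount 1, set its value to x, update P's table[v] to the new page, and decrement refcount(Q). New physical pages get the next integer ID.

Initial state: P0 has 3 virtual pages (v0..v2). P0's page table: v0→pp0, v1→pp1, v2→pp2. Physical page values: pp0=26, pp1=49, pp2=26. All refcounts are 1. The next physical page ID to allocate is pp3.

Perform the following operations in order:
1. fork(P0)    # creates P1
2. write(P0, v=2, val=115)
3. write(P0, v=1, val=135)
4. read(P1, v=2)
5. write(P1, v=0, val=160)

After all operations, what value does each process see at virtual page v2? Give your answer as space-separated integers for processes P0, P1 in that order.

Answer: 115 26

Derivation:
Op 1: fork(P0) -> P1. 3 ppages; refcounts: pp0:2 pp1:2 pp2:2
Op 2: write(P0, v2, 115). refcount(pp2)=2>1 -> COPY to pp3. 4 ppages; refcounts: pp0:2 pp1:2 pp2:1 pp3:1
Op 3: write(P0, v1, 135). refcount(pp1)=2>1 -> COPY to pp4. 5 ppages; refcounts: pp0:2 pp1:1 pp2:1 pp3:1 pp4:1
Op 4: read(P1, v2) -> 26. No state change.
Op 5: write(P1, v0, 160). refcount(pp0)=2>1 -> COPY to pp5. 6 ppages; refcounts: pp0:1 pp1:1 pp2:1 pp3:1 pp4:1 pp5:1
P0: v2 -> pp3 = 115
P1: v2 -> pp2 = 26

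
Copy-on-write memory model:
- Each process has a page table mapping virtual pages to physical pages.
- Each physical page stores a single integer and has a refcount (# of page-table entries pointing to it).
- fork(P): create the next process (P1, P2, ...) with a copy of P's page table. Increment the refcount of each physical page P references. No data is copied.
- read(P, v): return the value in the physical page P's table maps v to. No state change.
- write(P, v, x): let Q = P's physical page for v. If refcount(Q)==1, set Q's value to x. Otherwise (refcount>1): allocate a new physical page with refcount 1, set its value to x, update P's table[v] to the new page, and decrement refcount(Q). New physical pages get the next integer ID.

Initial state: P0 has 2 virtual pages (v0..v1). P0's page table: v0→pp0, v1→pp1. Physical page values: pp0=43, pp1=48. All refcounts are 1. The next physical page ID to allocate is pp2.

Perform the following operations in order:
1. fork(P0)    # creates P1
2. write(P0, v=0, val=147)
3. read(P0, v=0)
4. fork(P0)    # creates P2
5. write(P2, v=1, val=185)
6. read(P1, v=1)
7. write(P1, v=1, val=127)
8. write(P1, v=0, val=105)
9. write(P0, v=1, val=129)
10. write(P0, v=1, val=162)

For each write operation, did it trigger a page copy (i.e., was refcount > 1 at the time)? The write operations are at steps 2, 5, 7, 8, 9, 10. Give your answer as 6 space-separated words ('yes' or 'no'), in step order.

Op 1: fork(P0) -> P1. 2 ppages; refcounts: pp0:2 pp1:2
Op 2: write(P0, v0, 147). refcount(pp0)=2>1 -> COPY to pp2. 3 ppages; refcounts: pp0:1 pp1:2 pp2:1
Op 3: read(P0, v0) -> 147. No state change.
Op 4: fork(P0) -> P2. 3 ppages; refcounts: pp0:1 pp1:3 pp2:2
Op 5: write(P2, v1, 185). refcount(pp1)=3>1 -> COPY to pp3. 4 ppages; refcounts: pp0:1 pp1:2 pp2:2 pp3:1
Op 6: read(P1, v1) -> 48. No state change.
Op 7: write(P1, v1, 127). refcount(pp1)=2>1 -> COPY to pp4. 5 ppages; refcounts: pp0:1 pp1:1 pp2:2 pp3:1 pp4:1
Op 8: write(P1, v0, 105). refcount(pp0)=1 -> write in place. 5 ppages; refcounts: pp0:1 pp1:1 pp2:2 pp3:1 pp4:1
Op 9: write(P0, v1, 129). refcount(pp1)=1 -> write in place. 5 ppages; refcounts: pp0:1 pp1:1 pp2:2 pp3:1 pp4:1
Op 10: write(P0, v1, 162). refcount(pp1)=1 -> write in place. 5 ppages; refcounts: pp0:1 pp1:1 pp2:2 pp3:1 pp4:1

yes yes yes no no no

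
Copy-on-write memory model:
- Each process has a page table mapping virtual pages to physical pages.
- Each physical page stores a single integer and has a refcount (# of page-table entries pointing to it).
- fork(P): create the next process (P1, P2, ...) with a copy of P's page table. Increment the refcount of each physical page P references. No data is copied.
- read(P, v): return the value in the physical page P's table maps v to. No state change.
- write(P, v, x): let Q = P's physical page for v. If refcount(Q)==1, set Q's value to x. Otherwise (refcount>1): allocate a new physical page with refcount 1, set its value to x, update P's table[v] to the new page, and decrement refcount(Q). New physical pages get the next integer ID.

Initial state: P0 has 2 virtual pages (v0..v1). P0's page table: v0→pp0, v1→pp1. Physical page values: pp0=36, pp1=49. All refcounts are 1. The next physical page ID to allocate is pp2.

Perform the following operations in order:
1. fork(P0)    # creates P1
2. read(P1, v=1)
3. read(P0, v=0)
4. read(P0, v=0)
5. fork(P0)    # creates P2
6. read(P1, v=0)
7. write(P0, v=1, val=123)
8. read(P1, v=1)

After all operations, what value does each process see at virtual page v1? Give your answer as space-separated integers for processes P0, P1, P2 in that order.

Answer: 123 49 49

Derivation:
Op 1: fork(P0) -> P1. 2 ppages; refcounts: pp0:2 pp1:2
Op 2: read(P1, v1) -> 49. No state change.
Op 3: read(P0, v0) -> 36. No state change.
Op 4: read(P0, v0) -> 36. No state change.
Op 5: fork(P0) -> P2. 2 ppages; refcounts: pp0:3 pp1:3
Op 6: read(P1, v0) -> 36. No state change.
Op 7: write(P0, v1, 123). refcount(pp1)=3>1 -> COPY to pp2. 3 ppages; refcounts: pp0:3 pp1:2 pp2:1
Op 8: read(P1, v1) -> 49. No state change.
P0: v1 -> pp2 = 123
P1: v1 -> pp1 = 49
P2: v1 -> pp1 = 49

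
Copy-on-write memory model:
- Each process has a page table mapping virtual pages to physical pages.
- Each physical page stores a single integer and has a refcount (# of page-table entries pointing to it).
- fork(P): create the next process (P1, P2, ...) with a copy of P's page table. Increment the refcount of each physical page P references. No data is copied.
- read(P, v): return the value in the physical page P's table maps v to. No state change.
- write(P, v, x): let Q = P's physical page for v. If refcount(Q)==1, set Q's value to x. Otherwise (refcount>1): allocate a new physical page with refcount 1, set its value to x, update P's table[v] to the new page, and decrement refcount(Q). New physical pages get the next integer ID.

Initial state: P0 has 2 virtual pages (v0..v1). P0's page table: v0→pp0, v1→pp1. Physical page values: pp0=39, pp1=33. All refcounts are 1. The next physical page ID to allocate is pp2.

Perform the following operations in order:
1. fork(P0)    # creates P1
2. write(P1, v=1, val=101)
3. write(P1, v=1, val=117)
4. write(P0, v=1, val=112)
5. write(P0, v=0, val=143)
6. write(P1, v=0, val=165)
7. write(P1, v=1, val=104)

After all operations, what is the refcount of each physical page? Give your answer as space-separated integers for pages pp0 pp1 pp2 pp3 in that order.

Answer: 1 1 1 1

Derivation:
Op 1: fork(P0) -> P1. 2 ppages; refcounts: pp0:2 pp1:2
Op 2: write(P1, v1, 101). refcount(pp1)=2>1 -> COPY to pp2. 3 ppages; refcounts: pp0:2 pp1:1 pp2:1
Op 3: write(P1, v1, 117). refcount(pp2)=1 -> write in place. 3 ppages; refcounts: pp0:2 pp1:1 pp2:1
Op 4: write(P0, v1, 112). refcount(pp1)=1 -> write in place. 3 ppages; refcounts: pp0:2 pp1:1 pp2:1
Op 5: write(P0, v0, 143). refcount(pp0)=2>1 -> COPY to pp3. 4 ppages; refcounts: pp0:1 pp1:1 pp2:1 pp3:1
Op 6: write(P1, v0, 165). refcount(pp0)=1 -> write in place. 4 ppages; refcounts: pp0:1 pp1:1 pp2:1 pp3:1
Op 7: write(P1, v1, 104). refcount(pp2)=1 -> write in place. 4 ppages; refcounts: pp0:1 pp1:1 pp2:1 pp3:1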